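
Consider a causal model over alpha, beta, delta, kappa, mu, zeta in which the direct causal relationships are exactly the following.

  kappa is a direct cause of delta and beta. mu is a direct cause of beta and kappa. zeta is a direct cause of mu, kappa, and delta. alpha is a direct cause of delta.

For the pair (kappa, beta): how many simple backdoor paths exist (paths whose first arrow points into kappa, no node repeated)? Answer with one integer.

A backdoor path from kappa to beta is any simple undirected path whose first edge points into kappa (i.e. leaves kappa via a parent).
Parents of kappa: {mu, zeta}.
Enumerating:
  P1: kappa <- zeta -> mu -> beta
  P2: kappa <- mu -> beta
That exhausts the simple backdoor paths. Count: 2.

2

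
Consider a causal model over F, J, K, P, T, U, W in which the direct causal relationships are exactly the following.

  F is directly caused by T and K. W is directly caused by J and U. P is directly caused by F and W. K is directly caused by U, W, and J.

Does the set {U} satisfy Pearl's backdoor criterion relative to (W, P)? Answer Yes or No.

No

Backdoor paths from W to P (paths whose first edge points into W):
  P1: W <- J -> K -> F -> P
  P2: W <- U -> K -> F -> P
Condition 1 (no descendant of W in the set): holds — descendants of W are {F, K, P}; none are in {U}.
Condition 2 (every backdoor path blocked by {U}):
  P1: open — no interior node is in the conditioning set.
  P2: blocked at fork node U ∈ conditioning set.
{U} does not satisfy the backdoor criterion.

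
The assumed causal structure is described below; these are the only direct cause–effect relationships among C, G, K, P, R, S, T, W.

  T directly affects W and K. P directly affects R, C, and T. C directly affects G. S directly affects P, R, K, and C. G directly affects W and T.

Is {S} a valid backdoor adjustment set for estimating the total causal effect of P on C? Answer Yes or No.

Backdoor paths from P to C (paths whose first edge points into P):
  P1: P <- S -> C
  P2: P <- S -> K <- T <- G <- C
  P3: P <- S -> K <- T -> W <- G <- C
Condition 1 (no descendant of P in the set): holds — descendants of P are {C, G, K, R, T, W}; none are in {S}.
Condition 2 (every backdoor path blocked by {S}):
  P1: blocked at fork node S ∈ conditioning set.
  P2: blocked at fork node S ∈ conditioning set.
  P3: blocked at fork node S ∈ conditioning set.
{S} satisfies the backdoor criterion.

Yes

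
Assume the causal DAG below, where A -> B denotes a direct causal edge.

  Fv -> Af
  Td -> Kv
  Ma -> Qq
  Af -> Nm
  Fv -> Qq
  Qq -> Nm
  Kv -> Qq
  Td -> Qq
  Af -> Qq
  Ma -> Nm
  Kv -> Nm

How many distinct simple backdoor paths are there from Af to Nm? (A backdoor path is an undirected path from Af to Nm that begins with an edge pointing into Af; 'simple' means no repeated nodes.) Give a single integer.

A backdoor path from Af to Nm is any simple undirected path whose first edge points into Af (i.e. leaves Af via a parent).
Parents of Af: {Fv}.
Enumerating:
  P1: Af <- Fv -> Qq <- Td -> Kv -> Nm
  P2: Af <- Fv -> Qq <- Ma -> Nm
  P3: Af <- Fv -> Qq <- Kv -> Nm
  P4: Af <- Fv -> Qq -> Nm
That exhausts the simple backdoor paths. Count: 4.

4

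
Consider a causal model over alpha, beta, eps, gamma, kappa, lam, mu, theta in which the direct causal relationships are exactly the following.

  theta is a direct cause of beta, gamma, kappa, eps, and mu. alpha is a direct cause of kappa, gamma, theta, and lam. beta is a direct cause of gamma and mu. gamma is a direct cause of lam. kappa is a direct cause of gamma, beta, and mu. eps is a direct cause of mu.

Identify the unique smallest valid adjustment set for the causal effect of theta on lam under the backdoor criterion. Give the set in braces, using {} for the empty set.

{alpha}

Variables eligible for adjustment (non-descendants of theta, excluding theta and lam): {alpha}.
Backdoor paths from theta to lam:
  P1: theta <- alpha -> kappa -> beta -> gamma -> lam
  P2: theta <- alpha -> kappa -> gamma -> lam
  P3: theta <- alpha -> kappa -> mu <- beta -> gamma -> lam
  P4: theta <- alpha -> gamma -> lam
  P5: theta <- alpha -> lam
The empty set is not sufficient: P1 (theta <- alpha -> kappa -> beta -> gamma -> lam) has no collider blocking it and no conditioned non-collider, so it is open.
Try {alpha}:
  P1: blocked at fork node alpha ∈ conditioning set.
  P2: blocked at fork node alpha ∈ conditioning set.
  P3: blocked at fork node alpha ∈ conditioning set.
  P4: blocked at fork node alpha ∈ conditioning set.
  P5: blocked at fork node alpha ∈ conditioning set.
{alpha} contains no descendant of theta and blocks every backdoor path.
{alpha} is the unique smallest valid adjustment set.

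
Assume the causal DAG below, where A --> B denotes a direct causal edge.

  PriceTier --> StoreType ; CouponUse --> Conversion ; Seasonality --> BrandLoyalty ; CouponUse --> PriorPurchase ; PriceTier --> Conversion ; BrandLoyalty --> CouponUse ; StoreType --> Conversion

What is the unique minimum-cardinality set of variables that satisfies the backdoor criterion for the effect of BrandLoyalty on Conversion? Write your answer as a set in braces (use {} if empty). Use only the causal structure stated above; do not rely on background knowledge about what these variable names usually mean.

Variables eligible for adjustment (non-descendants of BrandLoyalty, excluding BrandLoyalty and Conversion): {PriceTier, Seasonality, StoreType}.
Backdoor paths from BrandLoyalty to Conversion:
  (none)
With no backdoor paths the empty set already satisfies the criterion, and it is trivially minimal.

{}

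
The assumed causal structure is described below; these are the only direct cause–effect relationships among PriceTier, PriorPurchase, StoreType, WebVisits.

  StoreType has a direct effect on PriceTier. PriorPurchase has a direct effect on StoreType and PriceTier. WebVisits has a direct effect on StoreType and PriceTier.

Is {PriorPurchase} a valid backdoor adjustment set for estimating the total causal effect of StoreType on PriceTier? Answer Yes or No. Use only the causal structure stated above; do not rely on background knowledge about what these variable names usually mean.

No

Backdoor paths from StoreType to PriceTier (paths whose first edge points into StoreType):
  P1: StoreType <- WebVisits -> PriceTier
  P2: StoreType <- PriorPurchase -> PriceTier
Condition 1 (no descendant of StoreType in the set): holds — descendants of StoreType are {PriceTier}; none are in {PriorPurchase}.
Condition 2 (every backdoor path blocked by {PriorPurchase}):
  P1: open — no interior node is in the conditioning set.
  P2: blocked at fork node PriorPurchase ∈ conditioning set.
{PriorPurchase} does not satisfy the backdoor criterion.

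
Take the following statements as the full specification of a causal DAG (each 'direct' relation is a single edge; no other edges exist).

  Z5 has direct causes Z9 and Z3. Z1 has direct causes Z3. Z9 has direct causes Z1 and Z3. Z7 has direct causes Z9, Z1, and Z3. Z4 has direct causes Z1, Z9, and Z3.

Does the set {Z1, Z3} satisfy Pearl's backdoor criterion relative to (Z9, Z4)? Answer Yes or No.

Yes

Backdoor paths from Z9 to Z4 (paths whose first edge points into Z9):
  P1: Z9 <- Z3 -> Z1 -> Z4
  P2: Z9 <- Z3 -> Z7 <- Z1 -> Z4
  P3: Z9 <- Z3 -> Z4
  P4: Z9 <- Z1 <- Z3 -> Z4
  P5: Z9 <- Z1 -> Z7 <- Z3 -> Z4
  P6: Z9 <- Z1 -> Z4
Condition 1 (no descendant of Z9 in the set): holds — descendants of Z9 are {Z4, Z5, Z7}; none are in {Z1, Z3}.
Condition 2 (every backdoor path blocked by {Z1, Z3}):
  P1: blocked at fork node Z3 ∈ conditioning set.
  P2: blocked at fork node Z3 ∈ conditioning set.
  P3: blocked at fork node Z3 ∈ conditioning set.
  P4: blocked at chain node Z1 ∈ conditioning set.
  P5: blocked at fork node Z1 ∈ conditioning set.
  P6: blocked at fork node Z1 ∈ conditioning set.
{Z1, Z3} satisfies the backdoor criterion.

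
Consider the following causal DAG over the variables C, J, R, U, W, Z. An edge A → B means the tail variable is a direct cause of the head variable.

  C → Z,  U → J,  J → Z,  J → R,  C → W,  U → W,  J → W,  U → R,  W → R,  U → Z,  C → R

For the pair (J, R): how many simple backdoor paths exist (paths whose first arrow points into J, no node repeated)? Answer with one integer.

5

A backdoor path from J to R is any simple undirected path whose first edge points into J (i.e. leaves J via a parent).
Parents of J: {U}.
Enumerating:
  P1: J <- U -> W <- C -> R
  P2: J <- U -> W -> R
  P3: J <- U -> Z <- C -> W -> R
  P4: J <- U -> Z <- C -> R
  P5: J <- U -> R
That exhausts the simple backdoor paths. Count: 5.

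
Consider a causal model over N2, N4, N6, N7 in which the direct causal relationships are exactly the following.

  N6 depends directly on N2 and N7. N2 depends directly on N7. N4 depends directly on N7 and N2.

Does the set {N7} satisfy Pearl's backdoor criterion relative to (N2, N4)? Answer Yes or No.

Backdoor paths from N2 to N4 (paths whose first edge points into N2):
  P1: N2 <- N7 -> N4
Condition 1 (no descendant of N2 in the set): holds — descendants of N2 are {N4, N6}; none are in {N7}.
Condition 2 (every backdoor path blocked by {N7}):
  P1: blocked at fork node N7 ∈ conditioning set.
{N7} satisfies the backdoor criterion.

Yes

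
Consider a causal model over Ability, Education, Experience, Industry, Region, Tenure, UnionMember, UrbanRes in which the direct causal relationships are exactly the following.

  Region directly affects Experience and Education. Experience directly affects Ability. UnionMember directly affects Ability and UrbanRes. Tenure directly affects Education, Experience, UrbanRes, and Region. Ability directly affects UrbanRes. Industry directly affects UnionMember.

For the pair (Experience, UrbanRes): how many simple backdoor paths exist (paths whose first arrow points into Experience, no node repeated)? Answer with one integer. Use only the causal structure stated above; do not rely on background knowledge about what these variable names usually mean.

3

A backdoor path from Experience to UrbanRes is any simple undirected path whose first edge points into Experience (i.e. leaves Experience via a parent).
Parents of Experience: {Region, Tenure}.
Enumerating:
  P1: Experience <- Tenure -> UrbanRes
  P2: Experience <- Region <- Tenure -> UrbanRes
  P3: Experience <- Region -> Education <- Tenure -> UrbanRes
That exhausts the simple backdoor paths. Count: 3.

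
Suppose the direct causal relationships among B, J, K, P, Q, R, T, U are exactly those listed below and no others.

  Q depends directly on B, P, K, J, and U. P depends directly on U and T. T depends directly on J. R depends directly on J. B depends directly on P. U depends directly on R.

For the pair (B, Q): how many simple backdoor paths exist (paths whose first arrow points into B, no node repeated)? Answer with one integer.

A backdoor path from B to Q is any simple undirected path whose first edge points into B (i.e. leaves B via a parent).
Parents of B: {P}.
Enumerating:
  P1: B <- P <- T <- J -> R -> U -> Q
  P2: B <- P <- T <- J -> Q
  P3: B <- P <- U <- R <- J -> Q
  P4: B <- P <- U -> Q
  P5: B <- P -> Q
That exhausts the simple backdoor paths. Count: 5.

5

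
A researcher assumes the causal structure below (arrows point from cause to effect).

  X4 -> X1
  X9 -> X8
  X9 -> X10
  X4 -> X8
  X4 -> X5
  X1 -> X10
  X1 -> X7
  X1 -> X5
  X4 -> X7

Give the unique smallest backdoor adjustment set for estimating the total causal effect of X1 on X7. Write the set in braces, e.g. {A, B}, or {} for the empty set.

{X4}

Variables eligible for adjustment (non-descendants of X1, excluding X1 and X7): {X4, X8, X9}.
Backdoor paths from X1 to X7:
  P1: X1 <- X4 -> X7
The empty set is not sufficient: P1 (X1 <- X4 -> X7) has no collider blocking it and no conditioned non-collider, so it is open.
Try {X4}:
  P1: blocked at fork node X4 ∈ conditioning set.
{X4} contains no descendant of X1 and blocks every backdoor path.
No other singleton works — e.g. {X9} leaves P1 open — so {X4} is the unique smallest valid adjustment set.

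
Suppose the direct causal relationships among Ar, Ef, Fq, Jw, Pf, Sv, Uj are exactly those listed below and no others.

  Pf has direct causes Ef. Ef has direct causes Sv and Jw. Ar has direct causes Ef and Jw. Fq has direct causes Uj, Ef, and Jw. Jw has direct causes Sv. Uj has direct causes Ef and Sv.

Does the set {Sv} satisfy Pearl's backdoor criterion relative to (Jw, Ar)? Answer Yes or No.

Yes

Backdoor paths from Jw to Ar (paths whose first edge points into Jw):
  P1: Jw <- Sv -> Ef -> Ar
  P2: Jw <- Sv -> Uj <- Ef -> Ar
  P3: Jw <- Sv -> Uj -> Fq <- Ef -> Ar
Condition 1 (no descendant of Jw in the set): holds — descendants of Jw are {Ar, Ef, Fq, Pf, Uj}; none are in {Sv}.
Condition 2 (every backdoor path blocked by {Sv}):
  P1: blocked at fork node Sv ∈ conditioning set.
  P2: blocked at fork node Sv ∈ conditioning set.
  P3: blocked at fork node Sv ∈ conditioning set.
{Sv} satisfies the backdoor criterion.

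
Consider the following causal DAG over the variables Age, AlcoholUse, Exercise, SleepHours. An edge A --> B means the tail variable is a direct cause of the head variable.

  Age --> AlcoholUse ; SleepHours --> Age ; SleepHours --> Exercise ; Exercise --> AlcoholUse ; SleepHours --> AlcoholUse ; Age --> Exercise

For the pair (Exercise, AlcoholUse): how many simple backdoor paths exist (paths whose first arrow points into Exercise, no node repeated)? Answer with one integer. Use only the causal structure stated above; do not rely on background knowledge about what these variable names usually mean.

4

A backdoor path from Exercise to AlcoholUse is any simple undirected path whose first edge points into Exercise (i.e. leaves Exercise via a parent).
Parents of Exercise: {Age, SleepHours}.
Enumerating:
  P1: Exercise <- SleepHours -> Age -> AlcoholUse
  P2: Exercise <- SleepHours -> AlcoholUse
  P3: Exercise <- Age <- SleepHours -> AlcoholUse
  P4: Exercise <- Age -> AlcoholUse
That exhausts the simple backdoor paths. Count: 4.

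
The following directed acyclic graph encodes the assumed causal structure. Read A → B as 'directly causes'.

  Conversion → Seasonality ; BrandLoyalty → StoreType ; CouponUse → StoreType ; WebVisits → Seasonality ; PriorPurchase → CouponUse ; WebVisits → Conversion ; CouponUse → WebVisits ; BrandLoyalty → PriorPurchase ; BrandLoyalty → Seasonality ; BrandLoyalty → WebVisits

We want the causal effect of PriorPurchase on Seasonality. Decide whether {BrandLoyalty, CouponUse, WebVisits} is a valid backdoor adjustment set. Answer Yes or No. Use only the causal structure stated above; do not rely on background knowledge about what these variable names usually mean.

No

Backdoor paths from PriorPurchase to Seasonality (paths whose first edge points into PriorPurchase):
  P1: PriorPurchase <- BrandLoyalty -> WebVisits -> Conversion -> Seasonality
  P2: PriorPurchase <- BrandLoyalty -> WebVisits -> Seasonality
  P3: PriorPurchase <- BrandLoyalty -> StoreType <- CouponUse -> WebVisits -> Conversion -> Seasonality
  P4: PriorPurchase <- BrandLoyalty -> StoreType <- CouponUse -> WebVisits -> Seasonality
  P5: PriorPurchase <- BrandLoyalty -> Seasonality
Condition 1 (no descendant of PriorPurchase in the set): FAILS — CouponUse and WebVisits are descendants of PriorPurchase.
Condition 2 (every backdoor path blocked by {BrandLoyalty, CouponUse, WebVisits}):
  P1: blocked at fork node BrandLoyalty ∈ conditioning set.
  P2: blocked at fork node BrandLoyalty ∈ conditioning set.
  P3: blocked at fork node BrandLoyalty ∈ conditioning set.
  P4: blocked at fork node BrandLoyalty ∈ conditioning set.
  P5: blocked at fork node BrandLoyalty ∈ conditioning set.
{BrandLoyalty, CouponUse, WebVisits} does not satisfy the backdoor criterion.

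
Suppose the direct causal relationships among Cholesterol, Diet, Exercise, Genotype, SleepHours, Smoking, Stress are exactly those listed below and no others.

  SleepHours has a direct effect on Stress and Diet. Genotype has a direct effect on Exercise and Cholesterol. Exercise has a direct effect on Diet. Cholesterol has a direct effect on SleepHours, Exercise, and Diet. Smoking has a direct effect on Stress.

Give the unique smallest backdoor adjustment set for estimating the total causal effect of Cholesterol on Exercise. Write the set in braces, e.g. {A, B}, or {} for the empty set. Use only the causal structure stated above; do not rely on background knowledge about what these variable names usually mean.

{Genotype}

Variables eligible for adjustment (non-descendants of Cholesterol, excluding Cholesterol and Exercise): {Genotype, Smoking}.
Backdoor paths from Cholesterol to Exercise:
  P1: Cholesterol <- Genotype -> Exercise
The empty set is not sufficient: P1 (Cholesterol <- Genotype -> Exercise) has no collider blocking it and no conditioned non-collider, so it is open.
Try {Genotype}:
  P1: blocked at fork node Genotype ∈ conditioning set.
{Genotype} contains no descendant of Cholesterol and blocks every backdoor path.
No other singleton works — e.g. {Smoking} leaves P1 open — so {Genotype} is the unique smallest valid adjustment set.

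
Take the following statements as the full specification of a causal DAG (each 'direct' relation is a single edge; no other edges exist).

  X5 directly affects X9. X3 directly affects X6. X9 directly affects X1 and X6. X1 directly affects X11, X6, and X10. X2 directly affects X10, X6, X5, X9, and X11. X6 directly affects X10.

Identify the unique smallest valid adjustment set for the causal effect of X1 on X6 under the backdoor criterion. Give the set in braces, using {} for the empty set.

{X9}

Variables eligible for adjustment (non-descendants of X1, excluding X1 and X6): {X2, X3, X5, X9}.
Backdoor paths from X1 to X6:
  P1: X1 <- X9 <- X2 -> X6
  P2: X1 <- X9 <- X2 -> X10 <- X6
  P3: X1 <- X9 <- X5 <- X2 -> X6
  P4: X1 <- X9 <- X5 <- X2 -> X10 <- X6
  P5: X1 <- X9 -> X6
The empty set is not sufficient: P1 (X1 <- X9 <- X2 -> X6) has no collider blocking it and no conditioned non-collider, so it is open.
Try {X9}:
  P1: blocked at chain node X9 ∈ conditioning set.
  P2: blocked at chain node X9 ∈ conditioning set.
  P3: blocked at chain node X9 ∈ conditioning set.
  P4: blocked at chain node X9 ∈ conditioning set.
  P5: blocked at fork node X9 ∈ conditioning set.
{X9} contains no descendant of X1 and blocks every backdoor path.
No other singleton works — e.g. {X2} leaves P5 open — so {X9} is the unique smallest valid adjustment set.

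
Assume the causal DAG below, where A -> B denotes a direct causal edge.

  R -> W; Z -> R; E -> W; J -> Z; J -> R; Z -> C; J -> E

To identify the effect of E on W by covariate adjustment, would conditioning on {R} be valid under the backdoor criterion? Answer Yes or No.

Yes

Backdoor paths from E to W (paths whose first edge points into E):
  P1: E <- J -> Z -> R -> W
  P2: E <- J -> R -> W
Condition 1 (no descendant of E in the set): holds — descendants of E are {W}; none are in {R}.
Condition 2 (every backdoor path blocked by {R}):
  P1: blocked at chain node R ∈ conditioning set.
  P2: blocked at chain node R ∈ conditioning set.
{R} satisfies the backdoor criterion.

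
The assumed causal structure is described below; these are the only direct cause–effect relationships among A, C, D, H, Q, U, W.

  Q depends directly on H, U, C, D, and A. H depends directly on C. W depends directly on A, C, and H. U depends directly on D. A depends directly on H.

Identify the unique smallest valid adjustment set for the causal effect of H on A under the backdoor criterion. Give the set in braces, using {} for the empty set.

Variables eligible for adjustment (non-descendants of H, excluding H and A): {C, D, U}.
Backdoor paths from H to A:
  P1: H <- C -> W <- A
  P2: H <- C -> Q <- A
Each backdoor path contains an unconditioned collider, so every path is already blocked with the empty conditioning set:
  P1: blocked at collider W (neither it nor any descendant is in the conditioning set).
  P2: blocked at collider Q (neither it nor any descendant is in the conditioning set).
The empty set is therefore the unique smallest valid set.

{}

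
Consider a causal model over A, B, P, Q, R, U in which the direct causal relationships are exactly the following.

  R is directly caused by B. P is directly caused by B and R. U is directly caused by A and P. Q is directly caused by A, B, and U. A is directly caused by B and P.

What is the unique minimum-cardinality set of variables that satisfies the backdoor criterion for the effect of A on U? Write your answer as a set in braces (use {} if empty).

{P}

Variables eligible for adjustment (non-descendants of A, excluding A and U): {B, P, R}.
Backdoor paths from A to U:
  P1: A <- B -> R -> P -> U
  P2: A <- B -> P -> U
  P3: A <- B -> Q <- U
  P4: A <- P <- B -> Q <- U
  P5: A <- P <- R <- B -> Q <- U
  P6: A <- P -> U
The empty set is not sufficient: P1 (A <- B -> R -> P -> U) has no collider blocking it and no conditioned non-collider, so it is open.
Try {P}:
  P1: blocked at chain node P ∈ conditioning set.
  P2: blocked at chain node P ∈ conditioning set.
  P3: blocked at collider Q (neither it nor any descendant is in the conditioning set).
  P4: blocked at chain node P ∈ conditioning set.
  P5: blocked at chain node P ∈ conditioning set.
  P6: blocked at fork node P ∈ conditioning set.
{P} contains no descendant of A and blocks every backdoor path.
No other singleton works — e.g. {B} leaves P6 open — so {P} is the unique smallest valid adjustment set.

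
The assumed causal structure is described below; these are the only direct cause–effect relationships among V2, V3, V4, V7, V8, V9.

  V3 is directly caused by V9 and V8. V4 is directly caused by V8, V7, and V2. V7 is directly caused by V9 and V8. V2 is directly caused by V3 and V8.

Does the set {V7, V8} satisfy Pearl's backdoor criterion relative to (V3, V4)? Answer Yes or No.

Yes

Backdoor paths from V3 to V4 (paths whose first edge points into V3):
  P1: V3 <- V8 -> V7 -> V4
  P2: V3 <- V8 -> V2 -> V4
  P3: V3 <- V8 -> V4
  P4: V3 <- V9 -> V7 <- V8 -> V2 -> V4
  P5: V3 <- V9 -> V7 <- V8 -> V4
  P6: V3 <- V9 -> V7 -> V4
Condition 1 (no descendant of V3 in the set): holds — descendants of V3 are {V2, V4}; none are in {V7, V8}.
Condition 2 (every backdoor path blocked by {V7, V8}):
  P1: blocked at fork node V8 ∈ conditioning set.
  P2: blocked at fork node V8 ∈ conditioning set.
  P3: blocked at fork node V8 ∈ conditioning set.
  P4: blocked at fork node V8 ∈ conditioning set.
  P5: blocked at fork node V8 ∈ conditioning set.
  P6: blocked at chain node V7 ∈ conditioning set.
{V7, V8} satisfies the backdoor criterion.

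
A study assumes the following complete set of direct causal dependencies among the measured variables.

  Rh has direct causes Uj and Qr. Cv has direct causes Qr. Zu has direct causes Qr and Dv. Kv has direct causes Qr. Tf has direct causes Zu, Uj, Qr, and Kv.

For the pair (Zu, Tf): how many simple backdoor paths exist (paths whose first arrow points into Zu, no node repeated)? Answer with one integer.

3

A backdoor path from Zu to Tf is any simple undirected path whose first edge points into Zu (i.e. leaves Zu via a parent).
Parents of Zu: {Dv, Qr}.
Enumerating:
  P1: Zu <- Qr -> Rh <- Uj -> Tf
  P2: Zu <- Qr -> Kv -> Tf
  P3: Zu <- Qr -> Tf
That exhausts the simple backdoor paths. Count: 3.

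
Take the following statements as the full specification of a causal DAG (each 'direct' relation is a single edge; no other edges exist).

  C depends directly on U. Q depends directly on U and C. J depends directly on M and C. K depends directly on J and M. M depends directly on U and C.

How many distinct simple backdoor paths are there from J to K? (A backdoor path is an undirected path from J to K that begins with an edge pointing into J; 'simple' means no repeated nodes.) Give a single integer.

A backdoor path from J to K is any simple undirected path whose first edge points into J (i.e. leaves J via a parent).
Parents of J: {C, M}.
Enumerating:
  P1: J <- C <- U -> M -> K
  P2: J <- C -> M -> K
  P3: J <- C -> Q <- U -> M -> K
  P4: J <- M -> K
That exhausts the simple backdoor paths. Count: 4.

4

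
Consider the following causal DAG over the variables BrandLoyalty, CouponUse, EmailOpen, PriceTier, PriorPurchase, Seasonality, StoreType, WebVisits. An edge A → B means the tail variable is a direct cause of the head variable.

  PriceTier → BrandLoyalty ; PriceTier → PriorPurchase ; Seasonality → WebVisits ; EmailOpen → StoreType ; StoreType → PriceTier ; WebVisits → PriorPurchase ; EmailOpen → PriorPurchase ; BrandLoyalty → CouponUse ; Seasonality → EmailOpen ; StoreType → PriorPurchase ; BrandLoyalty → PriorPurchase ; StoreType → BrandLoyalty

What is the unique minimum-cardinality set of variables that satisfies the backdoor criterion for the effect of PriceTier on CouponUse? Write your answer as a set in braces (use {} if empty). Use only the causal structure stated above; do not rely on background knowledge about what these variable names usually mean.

{StoreType}

Variables eligible for adjustment (non-descendants of PriceTier, excluding PriceTier and CouponUse): {EmailOpen, Seasonality, StoreType, WebVisits}.
Backdoor paths from PriceTier to CouponUse:
  P1: PriceTier <- StoreType <- EmailOpen <- Seasonality -> WebVisits -> PriorPurchase <- BrandLoyalty -> CouponUse
  P2: PriceTier <- StoreType <- EmailOpen -> PriorPurchase <- BrandLoyalty -> CouponUse
  P3: PriceTier <- StoreType -> BrandLoyalty -> CouponUse
  P4: PriceTier <- StoreType -> PriorPurchase <- BrandLoyalty -> CouponUse
The empty set is not sufficient: P3 (PriceTier <- StoreType -> BrandLoyalty -> CouponUse) has no collider blocking it and no conditioned non-collider, so it is open.
Try {StoreType}:
  P1: blocked at chain node StoreType ∈ conditioning set.
  P2: blocked at chain node StoreType ∈ conditioning set.
  P3: blocked at fork node StoreType ∈ conditioning set.
  P4: blocked at fork node StoreType ∈ conditioning set.
{StoreType} contains no descendant of PriceTier and blocks every backdoor path.
No other singleton works — e.g. {Seasonality} leaves P3 open — so {StoreType} is the unique smallest valid adjustment set.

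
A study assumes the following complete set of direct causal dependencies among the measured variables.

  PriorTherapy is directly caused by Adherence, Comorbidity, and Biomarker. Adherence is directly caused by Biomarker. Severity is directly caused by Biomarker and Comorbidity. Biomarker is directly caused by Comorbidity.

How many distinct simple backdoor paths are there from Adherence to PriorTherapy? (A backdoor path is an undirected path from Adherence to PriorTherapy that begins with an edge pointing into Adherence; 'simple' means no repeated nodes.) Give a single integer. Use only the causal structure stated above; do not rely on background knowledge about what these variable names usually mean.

A backdoor path from Adherence to PriorTherapy is any simple undirected path whose first edge points into Adherence (i.e. leaves Adherence via a parent).
Parents of Adherence: {Biomarker}.
Enumerating:
  P1: Adherence <- Biomarker <- Comorbidity -> PriorTherapy
  P2: Adherence <- Biomarker -> Severity <- Comorbidity -> PriorTherapy
  P3: Adherence <- Biomarker -> PriorTherapy
That exhausts the simple backdoor paths. Count: 3.

3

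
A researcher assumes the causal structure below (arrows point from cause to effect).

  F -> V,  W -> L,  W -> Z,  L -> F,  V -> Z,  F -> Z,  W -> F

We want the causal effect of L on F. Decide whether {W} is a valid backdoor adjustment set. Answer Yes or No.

Yes

Backdoor paths from L to F (paths whose first edge points into L):
  P1: L <- W -> F
  P2: L <- W -> Z <- F
  P3: L <- W -> Z <- V <- F
Condition 1 (no descendant of L in the set): holds — descendants of L are {F, V, Z}; none are in {W}.
Condition 2 (every backdoor path blocked by {W}):
  P1: blocked at fork node W ∈ conditioning set.
  P2: blocked at fork node W ∈ conditioning set.
  P3: blocked at fork node W ∈ conditioning set.
{W} satisfies the backdoor criterion.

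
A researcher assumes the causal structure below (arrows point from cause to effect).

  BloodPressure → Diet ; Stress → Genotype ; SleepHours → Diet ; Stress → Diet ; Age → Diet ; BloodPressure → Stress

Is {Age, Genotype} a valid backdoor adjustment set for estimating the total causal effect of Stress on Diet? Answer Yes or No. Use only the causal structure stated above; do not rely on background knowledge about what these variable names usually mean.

Backdoor paths from Stress to Diet (paths whose first edge points into Stress):
  P1: Stress <- BloodPressure -> Diet
Condition 1 (no descendant of Stress in the set): FAILS — Genotype is a descendant of Stress.
Condition 2 (every backdoor path blocked by {Age, Genotype}):
  P1: open — no interior node is in the conditioning set.
{Age, Genotype} does not satisfy the backdoor criterion.

No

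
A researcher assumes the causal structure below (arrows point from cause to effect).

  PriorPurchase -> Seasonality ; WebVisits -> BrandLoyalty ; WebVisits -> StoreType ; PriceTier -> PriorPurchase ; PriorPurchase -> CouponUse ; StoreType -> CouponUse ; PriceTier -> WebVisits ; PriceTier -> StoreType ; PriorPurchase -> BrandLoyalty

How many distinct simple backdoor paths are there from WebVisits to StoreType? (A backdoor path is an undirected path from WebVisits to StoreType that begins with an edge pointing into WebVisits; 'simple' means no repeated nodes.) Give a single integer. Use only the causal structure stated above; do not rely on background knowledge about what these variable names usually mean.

A backdoor path from WebVisits to StoreType is any simple undirected path whose first edge points into WebVisits (i.e. leaves WebVisits via a parent).
Parents of WebVisits: {PriceTier}.
Enumerating:
  P1: WebVisits <- PriceTier -> PriorPurchase -> CouponUse <- StoreType
  P2: WebVisits <- PriceTier -> StoreType
That exhausts the simple backdoor paths. Count: 2.

2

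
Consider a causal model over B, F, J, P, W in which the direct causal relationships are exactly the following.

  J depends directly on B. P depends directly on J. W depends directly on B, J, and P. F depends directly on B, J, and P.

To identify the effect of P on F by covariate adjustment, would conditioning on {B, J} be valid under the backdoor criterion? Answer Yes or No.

Yes

Backdoor paths from P to F (paths whose first edge points into P):
  P1: P <- J <- B -> F
  P2: P <- J -> W <- B -> F
  P3: P <- J -> F
Condition 1 (no descendant of P in the set): holds — descendants of P are {F, W}; none are in {B, J}.
Condition 2 (every backdoor path blocked by {B, J}):
  P1: blocked at chain node J ∈ conditioning set.
  P2: blocked at fork node J ∈ conditioning set.
  P3: blocked at fork node J ∈ conditioning set.
{B, J} satisfies the backdoor criterion.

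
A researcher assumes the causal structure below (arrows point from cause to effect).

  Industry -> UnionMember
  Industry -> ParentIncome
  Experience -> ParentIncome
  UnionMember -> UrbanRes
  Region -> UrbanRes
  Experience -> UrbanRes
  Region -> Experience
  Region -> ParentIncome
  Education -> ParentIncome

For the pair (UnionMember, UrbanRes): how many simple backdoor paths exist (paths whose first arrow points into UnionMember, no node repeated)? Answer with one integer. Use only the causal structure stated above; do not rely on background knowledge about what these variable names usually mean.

A backdoor path from UnionMember to UrbanRes is any simple undirected path whose first edge points into UnionMember (i.e. leaves UnionMember via a parent).
Parents of UnionMember: {Industry}.
Enumerating:
  P1: UnionMember <- Industry -> ParentIncome <- Region -> Experience -> UrbanRes
  P2: UnionMember <- Industry -> ParentIncome <- Region -> UrbanRes
  P3: UnionMember <- Industry -> ParentIncome <- Experience <- Region -> UrbanRes
  P4: UnionMember <- Industry -> ParentIncome <- Experience -> UrbanRes
That exhausts the simple backdoor paths. Count: 4.

4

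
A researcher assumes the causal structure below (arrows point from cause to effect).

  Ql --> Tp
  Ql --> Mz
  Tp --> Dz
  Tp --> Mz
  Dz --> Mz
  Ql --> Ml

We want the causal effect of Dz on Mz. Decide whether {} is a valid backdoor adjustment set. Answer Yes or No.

No

Backdoor paths from Dz to Mz (paths whose first edge points into Dz):
  P1: Dz <- Tp <- Ql -> Mz
  P2: Dz <- Tp -> Mz
Condition 1 (no descendant of Dz in the set): holds — descendants of Dz are {Mz}; none are in {}.
Condition 2 (every backdoor path blocked by {}):
  P1: open — no interior node is in the conditioning set.
  P2: open — no interior node is in the conditioning set.
{} does not satisfy the backdoor criterion.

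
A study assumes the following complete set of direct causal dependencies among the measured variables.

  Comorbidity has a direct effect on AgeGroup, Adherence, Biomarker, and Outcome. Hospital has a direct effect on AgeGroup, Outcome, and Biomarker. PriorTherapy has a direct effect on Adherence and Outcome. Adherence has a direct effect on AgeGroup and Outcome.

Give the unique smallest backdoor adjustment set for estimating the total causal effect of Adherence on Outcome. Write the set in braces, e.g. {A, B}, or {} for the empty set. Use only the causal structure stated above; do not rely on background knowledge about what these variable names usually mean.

{Comorbidity, PriorTherapy}

Variables eligible for adjustment (non-descendants of Adherence, excluding Adherence and Outcome): {Biomarker, Comorbidity, Hospital, PriorTherapy}.
Backdoor paths from Adherence to Outcome:
  P1: Adherence <- Comorbidity -> Biomarker <- Hospital -> Outcome
  P2: Adherence <- Comorbidity -> AgeGroup <- Hospital -> Outcome
  P3: Adherence <- Comorbidity -> Outcome
  P4: Adherence <- PriorTherapy -> Outcome
The empty set is not sufficient: P3 (Adherence <- Comorbidity -> Outcome) has no collider blocking it and no conditioned non-collider, so it is open.
Try {Comorbidity, PriorTherapy}:
  P1: blocked at fork node Comorbidity ∈ conditioning set.
  P2: blocked at fork node Comorbidity ∈ conditioning set.
  P3: blocked at fork node Comorbidity ∈ conditioning set.
  P4: blocked at fork node PriorTherapy ∈ conditioning set.
{Comorbidity, PriorTherapy} contains no descendant of Adherence and blocks every backdoor path.
Every element of {Comorbidity, PriorTherapy} is needed (dropping Comorbidity leaves P3 open; dropping PriorTherapy leaves P4 open), so no proper subset is valid.
Among all size-2 subsets of the eligible variables, only {Comorbidity, PriorTherapy} blocks every backdoor path, so it is the unique smallest valid adjustment set.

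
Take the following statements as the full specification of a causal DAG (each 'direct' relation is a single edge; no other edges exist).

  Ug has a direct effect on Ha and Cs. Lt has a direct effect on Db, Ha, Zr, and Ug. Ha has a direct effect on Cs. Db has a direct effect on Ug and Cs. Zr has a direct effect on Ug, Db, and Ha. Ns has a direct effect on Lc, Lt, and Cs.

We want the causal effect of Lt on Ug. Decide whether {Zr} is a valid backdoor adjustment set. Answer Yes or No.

No

Backdoor paths from Lt to Ug (paths whose first edge points into Lt):
  P1: Lt <- Ns -> Cs <- Db <- Zr -> Ug
  P2: Lt <- Ns -> Cs <- Db <- Zr -> Ha <- Ug
  P3: Lt <- Ns -> Cs <- Db -> Ug
  P4: Lt <- Ns -> Cs <- Ug
  P5: Lt <- Ns -> Cs <- Ha <- Zr -> Db -> Ug
  P6: Lt <- Ns -> Cs <- Ha <- Zr -> Ug
  P7: Lt <- Ns -> Cs <- Ha <- Ug
Condition 1 (no descendant of Lt in the set): FAILS — Zr is a descendant of Lt.
Condition 2 (every backdoor path blocked by {Zr}):
  P1: blocked at collider Cs (neither it nor any descendant is in the conditioning set).
  P2: blocked at collider Cs (neither it nor any descendant is in the conditioning set).
  P3: blocked at collider Cs (neither it nor any descendant is in the conditioning set).
  P4: blocked at collider Cs (neither it nor any descendant is in the conditioning set).
  P5: blocked at collider Cs (neither it nor any descendant is in the conditioning set).
  P6: blocked at collider Cs (neither it nor any descendant is in the conditioning set).
  P7: blocked at collider Cs (neither it nor any descendant is in the conditioning set).
{Zr} does not satisfy the backdoor criterion.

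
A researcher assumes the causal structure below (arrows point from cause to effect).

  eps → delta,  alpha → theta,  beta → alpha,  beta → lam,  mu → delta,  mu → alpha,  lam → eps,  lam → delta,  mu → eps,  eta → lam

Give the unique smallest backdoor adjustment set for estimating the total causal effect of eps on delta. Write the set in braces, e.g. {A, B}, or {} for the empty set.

{lam, mu}

Variables eligible for adjustment (non-descendants of eps, excluding eps and delta): {alpha, beta, eta, lam, mu, theta}.
Backdoor paths from eps to delta:
  P1: eps <- mu -> alpha <- beta -> lam -> delta
  P2: eps <- mu -> delta
  P3: eps <- lam <- beta -> alpha <- mu -> delta
  P4: eps <- lam -> delta
The empty set is not sufficient: P2 (eps <- mu -> delta) has no collider blocking it and no conditioned non-collider, so it is open.
Try {lam, mu}:
  P1: blocked at fork node mu ∈ conditioning set.
  P2: blocked at fork node mu ∈ conditioning set.
  P3: blocked at chain node lam ∈ conditioning set.
  P4: blocked at fork node lam ∈ conditioning set.
{lam, mu} contains no descendant of eps and blocks every backdoor path.
Every element of {lam, mu} is needed (dropping lam leaves P4 open; dropping mu leaves P2 open), so no proper subset is valid.
Among all size-2 subsets of the eligible variables, only {lam, mu} blocks every backdoor path, so it is the unique smallest valid adjustment set.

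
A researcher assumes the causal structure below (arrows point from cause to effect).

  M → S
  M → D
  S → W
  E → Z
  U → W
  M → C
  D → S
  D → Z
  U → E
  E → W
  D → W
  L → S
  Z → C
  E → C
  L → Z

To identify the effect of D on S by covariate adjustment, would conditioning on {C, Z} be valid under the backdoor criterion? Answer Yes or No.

No

Backdoor paths from D to S (paths whose first edge points into D):
  P1: D <- M -> S
  P2: D <- M -> C <- E <- U -> W <- S
  P3: D <- M -> C <- E -> Z <- L -> S
  P4: D <- M -> C <- E -> W <- S
  P5: D <- M -> C <- Z <- L -> S
  P6: D <- M -> C <- Z <- E <- U -> W <- S
  P7: D <- M -> C <- Z <- E -> W <- S
Condition 1 (no descendant of D in the set): FAILS — C and Z are descendants of D.
Condition 2 (every backdoor path blocked by {C, Z}):
  P1: open — no interior node is in the conditioning set.
  P2: blocked at collider W (neither it nor any descendant is in the conditioning set).
  P3: open — collider(s) C, Z are conditioned on (or have a conditioned descendant) and no non-collider on the path is in the set.
  P4: blocked at collider W (neither it nor any descendant is in the conditioning set).
  P5: blocked at chain node Z ∈ conditioning set.
  P6: blocked at chain node Z ∈ conditioning set.
  P7: blocked at chain node Z ∈ conditioning set.
{C, Z} does not satisfy the backdoor criterion.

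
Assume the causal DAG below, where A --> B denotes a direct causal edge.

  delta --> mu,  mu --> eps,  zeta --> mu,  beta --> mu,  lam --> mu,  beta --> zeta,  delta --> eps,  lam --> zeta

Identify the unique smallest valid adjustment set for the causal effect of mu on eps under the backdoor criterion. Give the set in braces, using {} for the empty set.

{delta}

Variables eligible for adjustment (non-descendants of mu, excluding mu and eps): {beta, delta, lam, zeta}.
Backdoor paths from mu to eps:
  P1: mu <- delta -> eps
The empty set is not sufficient: P1 (mu <- delta -> eps) has no collider blocking it and no conditioned non-collider, so it is open.
Try {delta}:
  P1: blocked at fork node delta ∈ conditioning set.
{delta} contains no descendant of mu and blocks every backdoor path.
No other singleton works — e.g. {beta} leaves P1 open — so {delta} is the unique smallest valid adjustment set.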